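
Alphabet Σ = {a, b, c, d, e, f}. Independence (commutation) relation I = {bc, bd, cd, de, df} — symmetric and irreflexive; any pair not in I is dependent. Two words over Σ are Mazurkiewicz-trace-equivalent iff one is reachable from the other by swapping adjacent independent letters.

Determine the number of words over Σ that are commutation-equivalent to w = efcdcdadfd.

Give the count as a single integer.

45

drop 0:e onto floor
drop 1:f onto {0:e}
drop 2:c onto {1:f}
drop 3:d onto floor
drop 4:c onto {2:c}
drop 5:d onto {3:d}
drop 6:a onto {4:c, 5:d}
drop 7:d onto {6:a}
drop 8:f onto {6:a}
drop 9:d onto {7:d}
ground layer = {0:e, 3:d}
drop-orders for the pieces not yet dropped (sum over which currently-grounded one goes next):
  1 to go: {8} 1  {9} 1
  2 to go: {7,9} 1  {8,9} 2
  3 to go: {7,8,9} 3
  4 to go: {6,7,8,9} 3
  5 to go: {4,6,7,8,9} 3  {5,6,7,8,9} 3
  6 to go: {2,4,6,7,8,9} 3  {3,5,6,7,8,9} 3  {4,5,6,7,8,9} 6
  7 to go: {1,2,4,6,7,8,9} 3  {2,4,5,6,7,8,9} 9  {3,4,5,6,7,8,9} 9
  8 to go: {0,1,2,4,6,7,8,9} 3  {1,2,4,5,6,7,8,9} 12  {2,3,4,5,6,7,8,9} 18
  if 0:e drops first: 30 orders
  if 3:d drops first: 15 orders
heap linearizations: 45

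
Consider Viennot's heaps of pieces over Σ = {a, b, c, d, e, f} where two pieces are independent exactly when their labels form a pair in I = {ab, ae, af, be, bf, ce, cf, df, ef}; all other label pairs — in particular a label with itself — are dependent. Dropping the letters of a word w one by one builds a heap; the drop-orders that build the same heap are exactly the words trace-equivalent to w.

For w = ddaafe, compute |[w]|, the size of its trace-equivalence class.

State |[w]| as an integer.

18

0(d) covers ∅
1(d) covers 0:d
2(a) covers 1:d
3(a) covers 2:a
4(f) covers ∅
5(e) covers 1:d
floor of heap: 0:d, 4:f
completions by unplaced set U, small U first (add the entries for U minus each lowest piece of U):
  |U|=1: {3}:1  {4}:1  {5}:1
  |U|=2: {2,3}:1  {3,4}:2  {3,5}:2  {4,5}:2
  |U|=3: {2,3,4}:3  {2,3,5}:3  {3,4,5}:6
  |U|=4: {1,2,3,5}:3  {2,3,4,5}:12
  start at 0(d): 15
  start at 4(f): 3
sum over floor = 18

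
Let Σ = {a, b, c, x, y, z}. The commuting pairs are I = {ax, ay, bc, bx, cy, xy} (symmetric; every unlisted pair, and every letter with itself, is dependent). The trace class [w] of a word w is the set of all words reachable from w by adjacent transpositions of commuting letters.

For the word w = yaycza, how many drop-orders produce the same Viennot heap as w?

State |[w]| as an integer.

6

drop 0:y onto floor
drop 1:a onto floor
drop 2:y onto {0:y}
drop 3:c onto {1:a}
drop 4:z onto {2:y, 3:c}
drop 5:a onto {4:z}
ground layer = {0:y, 1:a}
drop-orders for the pieces not yet dropped (sum over which currently-grounded one goes next):
  1 to go: {5} 1
  2 to go: {4,5} 1
  3 to go: {2,4,5} 1  {3,4,5} 1
  4 to go: {0,2,4,5} 1  {1,3,4,5} 1  {2,3,4,5} 2
  if 0:y drops first: 3 orders
  if 1:a drops first: 3 orders
heap linearizations: 6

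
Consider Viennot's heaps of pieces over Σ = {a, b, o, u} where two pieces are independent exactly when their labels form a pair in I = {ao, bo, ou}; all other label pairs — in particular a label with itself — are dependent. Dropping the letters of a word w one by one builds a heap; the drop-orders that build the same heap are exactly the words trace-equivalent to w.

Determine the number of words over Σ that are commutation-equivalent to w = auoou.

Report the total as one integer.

#0=a has no predecessor
#1=u depends on [0:a]
#2=o has no predecessor
#3=o depends on [2:o]
#4=u depends on [1:u]
sources: [0:a, 2:o]
N(rest) = Σ N(rest − s) over sources s of rest; N(one piece) = 1:
  size 1 → [3]=1  [4]=1
  size 2 → [1,4]=1  [2,3]=1  [3,4]=2
  size 3 → [0,1,4]=1  [1,3,4]=3  [2,3,4]=3
  first=0(a) contributes 6
  first=2(o) contributes 4
|[w]| = 10

10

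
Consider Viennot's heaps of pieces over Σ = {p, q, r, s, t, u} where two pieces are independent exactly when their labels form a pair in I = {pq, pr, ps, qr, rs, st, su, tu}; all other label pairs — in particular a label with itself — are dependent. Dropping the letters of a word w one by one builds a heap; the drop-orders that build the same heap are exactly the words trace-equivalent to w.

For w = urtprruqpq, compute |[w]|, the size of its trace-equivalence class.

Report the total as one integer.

9

0(u) covers ∅
1(r) covers 0:u
2(t) covers 1:r
3(p) covers 2:t
4(r) covers 2:t
5(r) covers 4:r
6(u) covers 3:p, 5:r
7(q) covers 6:u
8(p) covers 6:u
9(q) covers 7:q
floor of heap: 0:u
completions by unplaced set U, small U first (add the entries for U minus each lowest piece of U):
  |U|=1: {8}:1  {9}:1
  |U|=2: {7,9}:1  {8,9}:2
  |U|=3: {7,8,9}:3
  |U|=4: {6,7,8,9}:3
  |U|=5: {3,6,7,8,9}:3  {5,6,7,8,9}:3
  |U|=6: {3,5,6,7,8,9}:6  {4,5,6,7,8,9}:3
  |U|=7: {3,4,5,6,7,8,9}:9
  |U|=8: {2,3,4,5,6,7,8,9}:9
  start at 0(u): 9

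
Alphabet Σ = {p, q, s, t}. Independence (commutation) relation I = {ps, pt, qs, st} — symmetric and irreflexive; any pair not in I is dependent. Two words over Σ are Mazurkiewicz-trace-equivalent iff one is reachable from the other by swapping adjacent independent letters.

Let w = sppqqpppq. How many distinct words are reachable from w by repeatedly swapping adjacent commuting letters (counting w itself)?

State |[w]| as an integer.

0(s) covers ∅
1(p) covers ∅
2(p) covers 1:p
3(q) covers 2:p
4(q) covers 3:q
5(p) covers 4:q
6(p) covers 5:p
7(p) covers 6:p
8(q) covers 7:p
floor of heap: 0:s, 1:p
completions by unplaced set U, small U first (add the entries for U minus each lowest piece of U):
  |U|=1: {0}:1  {8}:1
  |U|=2: {0,8}:2  {7,8}:1
  |U|=3: {0,7,8}:3  {6,7,8}:1
  |U|=4: {0,6,7,8}:4  {5,6,7,8}:1
  |U|=5: {0,5,6,7,8}:5  {4,5,6,7,8}:1
  |U|=6: {0,4,5,6,7,8}:6  {3,4,5,6,7,8}:1
  |U|=7: {0,3,4,5,6,7,8}:7  {2,3,4,5,6,7,8}:1
  start at 0(s): 1
  start at 1(p): 8
sum over floor = 9

9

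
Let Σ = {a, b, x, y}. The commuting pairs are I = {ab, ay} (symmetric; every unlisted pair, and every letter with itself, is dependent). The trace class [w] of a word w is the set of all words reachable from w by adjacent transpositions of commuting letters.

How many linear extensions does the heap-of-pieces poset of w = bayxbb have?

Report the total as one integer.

3

drop 0:b onto floor
drop 1:a onto floor
drop 2:y onto {0:b}
drop 3:x onto {1:a, 2:y}
drop 4:b onto {3:x}
drop 5:b onto {4:b}
ground layer = {0:b, 1:a}
drop-orders for the pieces not yet dropped (sum over which currently-grounded one goes next):
  1 to go: {5} 1
  2 to go: {4,5} 1
  3 to go: {3,4,5} 1
  4 to go: {1,3,4,5} 1  {2,3,4,5} 1
  if 0:b drops first: 2 orders
  if 1:a drops first: 1 orders
heap linearizations: 3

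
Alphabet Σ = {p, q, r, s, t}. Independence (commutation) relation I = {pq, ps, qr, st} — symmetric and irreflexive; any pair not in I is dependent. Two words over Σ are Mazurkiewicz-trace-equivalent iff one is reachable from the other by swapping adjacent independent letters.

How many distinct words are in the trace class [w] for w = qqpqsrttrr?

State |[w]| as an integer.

5

#0=q has no predecessor
#1=q depends on [0:q]
#2=p has no predecessor
#3=q depends on [1:q]
#4=s depends on [3:q]
#5=r depends on [2:p, 4:s]
#6=t depends on [5:r]
#7=t depends on [6:t]
#8=r depends on [7:t]
#9=r depends on [8:r]
sources: [0:q, 2:p]
N(rest) = Σ N(rest − s) over sources s of rest; N(one piece) = 1:
  size 1 → [9]=1
  size 2 → [8,9]=1
  size 3 → [7,8,9]=1
  size 4 → [6,7,8,9]=1
  size 5 → [5,6,7,8,9]=1
  size 6 → [2,5,6,7,8,9]=1  [4,5,6,7,8,9]=1
  size 7 → [2,4,5,6,7,8,9]=2  [3,4,5,6,7,8,9]=1
  size 8 → [1,3,4,5,6,7,8,9]=1  [2,3,4,5,6,7,8,9]=3
  first=0(q) contributes 4
  first=2(p) contributes 1
|[w]| = 5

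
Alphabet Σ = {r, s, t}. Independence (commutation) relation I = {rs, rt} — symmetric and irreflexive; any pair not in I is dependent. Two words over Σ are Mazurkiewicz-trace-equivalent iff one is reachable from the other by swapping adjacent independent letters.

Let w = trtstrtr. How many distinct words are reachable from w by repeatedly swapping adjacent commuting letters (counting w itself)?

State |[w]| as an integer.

56

drop 0:t onto floor
drop 1:r onto floor
drop 2:t onto {0:t}
drop 3:s onto {2:t}
drop 4:t onto {3:s}
drop 5:r onto {1:r}
drop 6:t onto {4:t}
drop 7:r onto {5:r}
ground layer = {0:t, 1:r}
drop-orders for the pieces not yet dropped (sum over which currently-grounded one goes next):
  1 to go: {6} 1  {7} 1
  2 to go: {4,6} 1  {5,7} 1  {6,7} 2
  3 to go: {1,5,7} 1  {3,4,6} 1  {4,6,7} 3  {5,6,7} 3
  4 to go: {1,5,6,7} 4  {2,3,4,6} 1  {3,4,6,7} 4  {4,5,6,7} 6
  5 to go: {0,2,3,4,6} 1  {1,4,5,6,7} 10  {2,3,4,6,7} 5  {3,4,5,6,7} 10
  6 to go: {0,2,3,4,6,7} 6  {1,3,4,5,6,7} 20  {2,3,4,5,6,7} 15
  if 0:t drops first: 35 orders
  if 1:r drops first: 21 orders
heap linearizations: 56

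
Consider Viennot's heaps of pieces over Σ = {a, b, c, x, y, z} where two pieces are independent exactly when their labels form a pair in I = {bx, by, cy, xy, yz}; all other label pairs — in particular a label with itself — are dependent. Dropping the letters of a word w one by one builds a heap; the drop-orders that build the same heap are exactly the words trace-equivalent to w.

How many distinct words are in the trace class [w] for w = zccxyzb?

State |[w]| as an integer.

#0=z has no predecessor
#1=c depends on [0:z]
#2=c depends on [1:c]
#3=x depends on [2:c]
#4=y has no predecessor
#5=z depends on [3:x]
#6=b depends on [5:z]
sources: [0:z, 4:y]
N(rest) = Σ N(rest − s) over sources s of rest; N(one piece) = 1:
  size 1 → [4]=1  [6]=1
  size 2 → [4,6]=2  [5,6]=1
  size 3 → [3,5,6]=1  [4,5,6]=3
  size 4 → [2,3,5,6]=1  [3,4,5,6]=4
  size 5 → [1,2,3,5,6]=1  [2,3,4,5,6]=5
  first=0(z) contributes 6
  first=4(y) contributes 1
|[w]| = 7

7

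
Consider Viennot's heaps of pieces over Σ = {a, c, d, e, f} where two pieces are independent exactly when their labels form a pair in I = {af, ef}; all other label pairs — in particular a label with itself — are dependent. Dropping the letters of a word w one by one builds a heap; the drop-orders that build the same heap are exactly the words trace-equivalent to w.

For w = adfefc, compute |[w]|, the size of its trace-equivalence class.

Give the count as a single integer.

0(a) covers ∅
1(d) covers 0:a
2(f) covers 1:d
3(e) covers 1:d
4(f) covers 2:f
5(c) covers 3:e, 4:f
floor of heap: 0:a
completions by unplaced set U, small U first (add the entries for U minus each lowest piece of U):
  |U|=1: {5}:1
  |U|=2: {3,5}:1  {4,5}:1
  |U|=3: {2,4,5}:1  {3,4,5}:2
  |U|=4: {2,3,4,5}:3
  start at 0(a): 3

3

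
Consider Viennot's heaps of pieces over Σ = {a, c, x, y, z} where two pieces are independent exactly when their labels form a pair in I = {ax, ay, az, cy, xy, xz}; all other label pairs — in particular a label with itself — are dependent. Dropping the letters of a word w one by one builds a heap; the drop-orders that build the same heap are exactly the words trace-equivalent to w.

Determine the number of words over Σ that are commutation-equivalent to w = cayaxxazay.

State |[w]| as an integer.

1680

piece 0:c — minimal
piece 1:a rests on {0:c}
piece 2:y — minimal
piece 3:a rests on {1:a}
piece 4:x rests on {0:c}
piece 5:x rests on {4:x}
piece 6:a rests on {3:a}
piece 7:z rests on {0:c, 2:y}
piece 8:a rests on {6:a}
piece 9:y rests on {7:z}
minimal pieces: {0:c, 2:y}
ways to finish when only these pieces remain (= sum over removing one remaining piece with nothing left below it):
  1 left: {5}→1  {8}→1  {9}→1
  2 left: {4,5}→1  {5,8}→2  {5,9}→2  {6,8}→1  {7,9}→1  {8,9}→2
  3 left: {2,7,9}→1  {3,6,8}→1  {4,5,8}→3  {4,5,9}→3  {5,6,8}→3  {5,7,9}→3  {5,8,9}→6  {6,8,9}→3  {7,8,9}→3
  4 left: {1,3,6,8}→1  {2,5,7,9}→4  {2,7,8,9}→4  {3,5,6,8}→4  {3,6,8,9}→4  {4,5,6,8}→6  {4,5,7,9}→6  {4,5,8,9}→12  {5,6,8,9}→12  {5,7,8,9}→12  {6,7,8,9}→6
  5 left: {1,3,5,6,8}→5  {1,3,6,8,9}→5  {2,4,5,7,9}→10  {2,5,7,8,9}→20  {2,6,7,8,9}→10  {3,4,5,6,8}→10  {3,5,6,8,9}→20  {3,6,7,8,9}→10  {4,5,6,8,9}→30  {4,5,7,8,9}→30  {5,6,7,8,9}→30
  6 left: {1,3,4,5,6,8}→15  {1,3,5,6,8,9}→30  {1,3,6,7,8,9}→15  {2,3,6,7,8,9}→20  {2,4,5,7,8,9}→60  {2,5,6,7,8,9}→60  {3,4,5,6,8,9}→60  {3,5,6,7,8,9}→60  {4,5,6,7,8,9}→90
  7 left: {1,2,3,6,7,8,9}→35  {1,3,4,5,6,8,9}→105  {1,3,5,6,7,8,9}→105  {2,3,5,6,7,8,9}→140  {2,4,5,6,7,8,9}→210  {3,4,5,6,7,8,9}→210
  8 left: {1,2,3,5,6,7,8,9}→280  {1,3,4,5,6,7,8,9}→420  {2,3,4,5,6,7,8,9}→560
  placing 0:c first → 1260 extensions
  placing 2:y first → 420 extensions
total linear extensions = 1680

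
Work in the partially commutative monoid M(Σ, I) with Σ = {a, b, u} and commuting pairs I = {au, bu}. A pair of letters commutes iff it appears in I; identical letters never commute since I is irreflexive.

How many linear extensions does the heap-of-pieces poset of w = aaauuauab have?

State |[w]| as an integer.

drop 0:a onto floor
drop 1:a onto {0:a}
drop 2:a onto {1:a}
drop 3:u onto floor
drop 4:u onto {3:u}
drop 5:a onto {2:a}
drop 6:u onto {4:u}
drop 7:a onto {5:a}
drop 8:b onto {7:a}
ground layer = {0:a, 3:u}
drop-orders for the pieces not yet dropped (sum over which currently-grounded one goes next):
  1 to go: {6} 1  {8} 1
  2 to go: {4,6} 1  {6,8} 2  {7,8} 1
  3 to go: {3,4,6} 1  {4,6,8} 3  {5,7,8} 1  {6,7,8} 3
  4 to go: {2,5,7,8} 1  {3,4,6,8} 4  {4,6,7,8} 6  {5,6,7,8} 4
  5 to go: {1,2,5,7,8} 1  {2,5,6,7,8} 5  {3,4,6,7,8} 10  {4,5,6,7,8} 10
  6 to go: {0,1,2,5,7,8} 1  {1,2,5,6,7,8} 6  {2,4,5,6,7,8} 15  {3,4,5,6,7,8} 20
  7 to go: {0,1,2,5,6,7,8} 7  {1,2,4,5,6,7,8} 21  {2,3,4,5,6,7,8} 35
  if 0:a drops first: 56 orders
  if 3:u drops first: 28 orders
heap linearizations: 84

84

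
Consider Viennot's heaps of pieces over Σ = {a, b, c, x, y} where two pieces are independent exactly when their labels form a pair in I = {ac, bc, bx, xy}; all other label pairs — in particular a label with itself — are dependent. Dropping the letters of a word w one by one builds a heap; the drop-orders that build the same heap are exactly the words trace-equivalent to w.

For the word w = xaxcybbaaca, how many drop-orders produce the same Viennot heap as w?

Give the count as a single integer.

6

drop 0:x onto floor
drop 1:a onto {0:x}
drop 2:x onto {1:a}
drop 3:c onto {2:x}
drop 4:y onto {3:c}
drop 5:b onto {4:y}
drop 6:b onto {5:b}
drop 7:a onto {6:b}
drop 8:a onto {7:a}
drop 9:c onto {4:y}
drop 10:a onto {8:a}
ground layer = {0:x}
drop-orders for the pieces not yet dropped (sum over which currently-grounded one goes next):
  1 to go: {9} 1  {10} 1
  2 to go: {8,10} 1  {9,10} 2
  3 to go: {7,8,10} 1  {8,9,10} 3
  4 to go: {6,7,8,10} 1  {7,8,9,10} 4
  5 to go: {5,6,7,8,10} 1  {6,7,8,9,10} 5
  6 to go: {5,6,7,8,9,10} 6
  7 to go: {4,5,6,7,8,9,10} 6
  8 to go: {3,4,5,6,7,8,9,10} 6
  9 to go: {2,3,4,5,6,7,8,9,10} 6
  if 0:x drops first: 6 orders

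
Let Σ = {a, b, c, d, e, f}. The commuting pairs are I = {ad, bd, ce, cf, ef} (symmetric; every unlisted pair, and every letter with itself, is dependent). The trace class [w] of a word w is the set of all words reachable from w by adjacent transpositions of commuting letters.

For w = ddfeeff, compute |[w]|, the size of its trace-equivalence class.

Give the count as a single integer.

0(d) covers ∅
1(d) covers 0:d
2(f) covers 1:d
3(e) covers 1:d
4(e) covers 3:e
5(f) covers 2:f
6(f) covers 5:f
floor of heap: 0:d
completions by unplaced set U, small U first (add the entries for U minus each lowest piece of U):
  |U|=1: {4}:1  {6}:1
  |U|=2: {3,4}:1  {4,6}:2  {5,6}:1
  |U|=3: {2,5,6}:1  {3,4,6}:3  {4,5,6}:3
  |U|=4: {2,4,5,6}:4  {3,4,5,6}:6
  |U|=5: {2,3,4,5,6}:10
  start at 0(d): 10

10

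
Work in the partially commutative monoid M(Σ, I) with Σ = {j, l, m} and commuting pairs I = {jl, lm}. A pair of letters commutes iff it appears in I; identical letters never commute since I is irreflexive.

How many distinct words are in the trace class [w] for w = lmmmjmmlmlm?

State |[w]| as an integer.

0(l) covers ∅
1(m) covers ∅
2(m) covers 1:m
3(m) covers 2:m
4(j) covers 3:m
5(m) covers 4:j
6(m) covers 5:m
7(l) covers 0:l
8(m) covers 6:m
9(l) covers 7:l
10(m) covers 8:m
floor of heap: 0:l, 1:m
completions by unplaced set U, small U first (add the entries for U minus each lowest piece of U):
  |U|=1: {9}:1  {10}:1
  |U|=2: {7,9}:1  {8,10}:1  {9,10}:2
  |U|=3: {0,7,9}:1  {6,8,10}:1  {7,9,10}:3  {8,9,10}:3
  |U|=4: {0,7,9,10}:4  {5,6,8,10}:1  {6,8,9,10}:4  {7,8,9,10}:6
  |U|=5: {0,7,8,9,10}:10  {4,5,6,8,10}:1  {5,6,8,9,10}:5  {6,7,8,9,10}:10
  |U|=6: {0,6,7,8,9,10}:20  {3,4,5,6,8,10}:1  {4,5,6,8,9,10}:6  {5,6,7,8,9,10}:15
  |U|=7: {0,5,6,7,8,9,10}:35  {2,3,4,5,6,8,10}:1  {3,4,5,6,8,9,10}:7  {4,5,6,7,8,9,10}:21
  |U|=8: {0,4,5,6,7,8,9,10}:56  {1,2,3,4,5,6,8,10}:1  {2,3,4,5,6,8,9,10}:8  {3,4,5,6,7,8,9,10}:28
  |U|=9: {0,3,4,5,6,7,8,9,10}:84  {1,2,3,4,5,6,8,9,10}:9  {2,3,4,5,6,7,8,9,10}:36
  start at 0(l): 45
  start at 1(m): 120
sum over floor = 165

165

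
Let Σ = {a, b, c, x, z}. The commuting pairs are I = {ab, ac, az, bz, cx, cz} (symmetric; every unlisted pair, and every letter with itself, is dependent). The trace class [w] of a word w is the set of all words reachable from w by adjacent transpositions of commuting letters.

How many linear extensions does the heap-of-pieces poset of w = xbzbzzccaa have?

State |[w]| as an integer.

1260

drop 0:x onto floor
drop 1:b onto {0:x}
drop 2:z onto {0:x}
drop 3:b onto {1:b}
drop 4:z onto {2:z}
drop 5:z onto {4:z}
drop 6:c onto {3:b}
drop 7:c onto {6:c}
drop 8:a onto {0:x}
drop 9:a onto {8:a}
ground layer = {0:x}
drop-orders for the pieces not yet dropped (sum over which currently-grounded one goes next):
  1 to go: {5} 1  {7} 1  {9} 1
  2 to go: {4,5} 1  {5,7} 2  {5,9} 2  {6,7} 1  {7,9} 2  {8,9} 1
  3 to go: {2,4,5} 1  {3,6,7} 1  {4,5,7} 3  {4,5,9} 3  {5,6,7} 3  {5,7,9} 6  {5,8,9} 3  {6,7,9} 3  {7,8,9} 3
  4 to go: {1,3,6,7} 1  {2,4,5,7} 4  {2,4,5,9} 4  {3,5,6,7} 4  {3,6,7,9} 4  {4,5,6,7} 6  {4,5,7,9} 12  {4,5,8,9} 6  {5,6,7,9} 12  {5,7,8,9} 12  {6,7,8,9} 6
  5 to go: {1,3,5,6,7} 5  {1,3,6,7,9} 5  {2,4,5,6,7} 10  {2,4,5,7,9} 20  {2,4,5,8,9} 10  {3,4,5,6,7} 10  {3,5,6,7,9} 20  {3,6,7,8,9} 10  {4,5,6,7,9} 30  {4,5,7,8,9} 30  {5,6,7,8,9} 30
  6 to go: {1,3,4,5,6,7} 15  {1,3,5,6,7,9} 30  {1,3,6,7,8,9} 15  {2,3,4,5,6,7} 20  {2,4,5,6,7,9} 60  {2,4,5,7,8,9} 60  {3,4,5,6,7,9} 60  {3,5,6,7,8,9} 60  {4,5,6,7,8,9} 90
  7 to go: {1,2,3,4,5,6,7} 35  {1,3,4,5,6,7,9} 105  {1,3,5,6,7,8,9} 105  {2,3,4,5,6,7,9} 140  {2,4,5,6,7,8,9} 210  {3,4,5,6,7,8,9} 210
  8 to go: {1,2,3,4,5,6,7,9} 280  {1,3,4,5,6,7,8,9} 420  {2,3,4,5,6,7,8,9} 560
  if 0:x drops first: 1260 orders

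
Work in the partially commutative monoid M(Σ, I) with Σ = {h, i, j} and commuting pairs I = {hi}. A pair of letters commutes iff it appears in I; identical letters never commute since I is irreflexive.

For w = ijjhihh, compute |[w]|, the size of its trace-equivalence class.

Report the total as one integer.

4

piece 0:i — minimal
piece 1:j rests on {0:i}
piece 2:j rests on {1:j}
piece 3:h rests on {2:j}
piece 4:i rests on {2:j}
piece 5:h rests on {3:h}
piece 6:h rests on {5:h}
minimal pieces: {0:i}
ways to finish when only these pieces remain (= sum over removing one remaining piece with nothing left below it):
  1 left: {4}→1  {6}→1
  2 left: {4,6}→2  {5,6}→1
  3 left: {3,5,6}→1  {4,5,6}→3
  4 left: {3,4,5,6}→4
  5 left: {2,3,4,5,6}→4
  placing 0:i first → 4 extensions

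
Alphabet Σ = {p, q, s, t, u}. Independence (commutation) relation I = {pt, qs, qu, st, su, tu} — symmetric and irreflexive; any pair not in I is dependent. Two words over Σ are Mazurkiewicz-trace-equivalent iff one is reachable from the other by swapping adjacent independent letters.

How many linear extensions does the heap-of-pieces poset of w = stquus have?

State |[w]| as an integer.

90

drop 0:s onto floor
drop 1:t onto floor
drop 2:q onto {1:t}
drop 3:u onto floor
drop 4:u onto {3:u}
drop 5:s onto {0:s}
ground layer = {0:s, 1:t, 3:u}
drop-orders for the pieces not yet dropped (sum over which currently-grounded one goes next):
  1 to go: {2} 1  {4} 1  {5} 1
  2 to go: {0,5} 1  {1,2} 1  {2,4} 2  {2,5} 2  {3,4} 1  {4,5} 2
  3 to go: {0,2,5} 3  {0,4,5} 3  {1,2,4} 3  {1,2,5} 3  {2,3,4} 3  {2,4,5} 6  {3,4,5} 3
  4 to go: {0,1,2,5} 6  {0,2,4,5} 12  {0,3,4,5} 6  {1,2,3,4} 6  {1,2,4,5} 12  {2,3,4,5} 12
  if 0:s drops first: 30 orders
  if 1:t drops first: 30 orders
  if 3:u drops first: 30 orders
heap linearizations: 90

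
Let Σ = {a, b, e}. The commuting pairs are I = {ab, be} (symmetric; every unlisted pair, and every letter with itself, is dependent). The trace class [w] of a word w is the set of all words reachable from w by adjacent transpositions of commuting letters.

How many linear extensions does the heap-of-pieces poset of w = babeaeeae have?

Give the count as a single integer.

36

0(b) covers ∅
1(a) covers ∅
2(b) covers 0:b
3(e) covers 1:a
4(a) covers 3:e
5(e) covers 4:a
6(e) covers 5:e
7(a) covers 6:e
8(e) covers 7:a
floor of heap: 0:b, 1:a
completions by unplaced set U, small U first (add the entries for U minus each lowest piece of U):
  |U|=1: {2}:1  {8}:1
  |U|=2: {0,2}:1  {2,8}:2  {7,8}:1
  |U|=3: {0,2,8}:3  {2,7,8}:3  {6,7,8}:1
  |U|=4: {0,2,7,8}:6  {2,6,7,8}:4  {5,6,7,8}:1
  |U|=5: {0,2,6,7,8}:10  {2,5,6,7,8}:5  {4,5,6,7,8}:1
  |U|=6: {0,2,5,6,7,8}:15  {2,4,5,6,7,8}:6  {3,4,5,6,7,8}:1
  |U|=7: {0,2,4,5,6,7,8}:21  {1,3,4,5,6,7,8}:1  {2,3,4,5,6,7,8}:7
  start at 0(b): 8
  start at 1(a): 28
sum over floor = 36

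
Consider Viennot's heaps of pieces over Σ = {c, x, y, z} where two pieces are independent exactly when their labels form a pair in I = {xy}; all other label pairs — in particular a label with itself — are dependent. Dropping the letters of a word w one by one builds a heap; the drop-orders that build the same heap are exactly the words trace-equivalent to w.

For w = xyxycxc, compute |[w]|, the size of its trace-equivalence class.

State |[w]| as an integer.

0(x) covers ∅
1(y) covers ∅
2(x) covers 0:x
3(y) covers 1:y
4(c) covers 2:x, 3:y
5(x) covers 4:c
6(c) covers 5:x
floor of heap: 0:x, 1:y
completions by unplaced set U, small U first (add the entries for U minus each lowest piece of U):
  |U|=1: {6}:1
  |U|=2: {5,6}:1
  |U|=3: {4,5,6}:1
  |U|=4: {2,4,5,6}:1  {3,4,5,6}:1
  |U|=5: {0,2,4,5,6}:1  {1,3,4,5,6}:1  {2,3,4,5,6}:2
  start at 0(x): 3
  start at 1(y): 3
sum over floor = 6

6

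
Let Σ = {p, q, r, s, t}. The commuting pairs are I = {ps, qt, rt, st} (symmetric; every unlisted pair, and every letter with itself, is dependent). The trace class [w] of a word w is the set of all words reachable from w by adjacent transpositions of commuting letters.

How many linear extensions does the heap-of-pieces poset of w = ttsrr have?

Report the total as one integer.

piece 0:t — minimal
piece 1:t rests on {0:t}
piece 2:s — minimal
piece 3:r rests on {2:s}
piece 4:r rests on {3:r}
minimal pieces: {0:t, 2:s}
ways to finish when only these pieces remain (= sum over removing one remaining piece with nothing left below it):
  1 left: {1}→1  {4}→1
  2 left: {0,1}→1  {1,4}→2  {3,4}→1
  3 left: {0,1,4}→3  {1,3,4}→3  {2,3,4}→1
  placing 0:t first → 4 extensions
  placing 2:s first → 6 extensions
total linear extensions = 10

10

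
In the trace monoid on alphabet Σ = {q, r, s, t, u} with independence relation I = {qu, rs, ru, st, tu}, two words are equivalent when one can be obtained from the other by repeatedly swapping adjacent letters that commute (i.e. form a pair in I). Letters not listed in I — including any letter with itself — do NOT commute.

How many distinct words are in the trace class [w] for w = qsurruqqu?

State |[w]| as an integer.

65

0(q) covers ∅
1(s) covers 0:q
2(u) covers 1:s
3(r) covers 0:q
4(r) covers 3:r
5(u) covers 2:u
6(q) covers 1:s, 4:r
7(q) covers 6:q
8(u) covers 5:u
floor of heap: 0:q
completions by unplaced set U, small U first (add the entries for U minus each lowest piece of U):
  |U|=1: {7}:1  {8}:1
  |U|=2: {5,8}:1  {6,7}:1  {7,8}:2
  |U|=3: {2,5,8}:1  {4,6,7}:1  {5,7,8}:3  {6,7,8}:3
  |U|=4: {2,5,7,8}:4  {3,4,6,7}:1  {4,6,7,8}:4  {5,6,7,8}:6
  |U|=5: {2,5,6,7,8}:10  {3,4,6,7,8}:5  {4,5,6,7,8}:10
  |U|=6: {1,2,5,6,7,8}:10  {2,4,5,6,7,8}:20  {3,4,5,6,7,8}:15
  |U|=7: {1,2,4,5,6,7,8}:30  {2,3,4,5,6,7,8}:35
  start at 0(q): 65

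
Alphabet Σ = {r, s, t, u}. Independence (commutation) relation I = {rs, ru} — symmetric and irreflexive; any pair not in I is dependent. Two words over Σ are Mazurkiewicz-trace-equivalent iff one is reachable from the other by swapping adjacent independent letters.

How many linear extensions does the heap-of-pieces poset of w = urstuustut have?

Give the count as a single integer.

piece 0:u — minimal
piece 1:r — minimal
piece 2:s rests on {0:u}
piece 3:t rests on {1:r, 2:s}
piece 4:u rests on {3:t}
piece 5:u rests on {4:u}
piece 6:s rests on {5:u}
piece 7:t rests on {6:s}
piece 8:u rests on {7:t}
piece 9:t rests on {8:u}
minimal pieces: {0:u, 1:r}
ways to finish when only these pieces remain (= sum over removing one remaining piece with nothing left below it):
  1 left: {9}→1
  2 left: {8,9}→1
  3 left: {7,8,9}→1
  4 left: {6,7,8,9}→1
  5 left: {5,6,7,8,9}→1
  6 left: {4,5,6,7,8,9}→1
  7 left: {3,4,5,6,7,8,9}→1
  8 left: {1,3,4,5,6,7,8,9}→1  {2,3,4,5,6,7,8,9}→1
  placing 0:u first → 2 extensions
  placing 1:r first → 1 extensions
total linear extensions = 3

3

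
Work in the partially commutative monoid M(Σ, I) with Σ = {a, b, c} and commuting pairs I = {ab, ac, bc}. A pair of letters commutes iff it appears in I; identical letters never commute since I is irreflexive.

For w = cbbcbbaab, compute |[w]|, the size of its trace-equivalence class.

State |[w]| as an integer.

0(c) covers ∅
1(b) covers ∅
2(b) covers 1:b
3(c) covers 0:c
4(b) covers 2:b
5(b) covers 4:b
6(a) covers ∅
7(a) covers 6:a
8(b) covers 5:b
floor of heap: 0:c, 1:b, 6:a
completions by unplaced set U, small U first (add the entries for U minus each lowest piece of U):
  |U|=1: {3}:1  {7}:1  {8}:1
  |U|=2: {0,3}:1  {3,7}:2  {3,8}:2  {5,8}:1  {6,7}:1  {7,8}:2
  |U|=3: {0,3,7}:3  {0,3,8}:3  {3,5,8}:3  {3,6,7}:3  {3,7,8}:6  {4,5,8}:1  {5,7,8}:3  {6,7,8}:3
  |U|=4: {0,3,5,8}:6  {0,3,6,7}:6  {0,3,7,8}:12  {2,4,5,8}:1  {3,4,5,8}:4  {3,5,7,8}:12  {3,6,7,8}:12  {4,5,7,8}:4  {5,6,7,8}:6
  |U|=5: {0,3,4,5,8}:10  {0,3,5,7,8}:30  {0,3,6,7,8}:30  {1,2,4,5,8}:1  {2,3,4,5,8}:5  {2,4,5,7,8}:5  {3,4,5,7,8}:20  {3,5,6,7,8}:30  {4,5,6,7,8}:10
  |U|=6: {0,2,3,4,5,8}:15  {0,3,4,5,7,8}:60  {0,3,5,6,7,8}:90  {1,2,3,4,5,8}:6  {1,2,4,5,7,8}:6  {2,3,4,5,7,8}:30  {2,4,5,6,7,8}:15  {3,4,5,6,7,8}:60
  |U|=7: {0,1,2,3,4,5,8}:21  {0,2,3,4,5,7,8}:105  {0,3,4,5,6,7,8}:210  {1,2,3,4,5,7,8}:42  {1,2,4,5,6,7,8}:21  {2,3,4,5,6,7,8}:105
  start at 0(c): 168
  start at 1(b): 420
  start at 6(a): 168
sum over floor = 756

756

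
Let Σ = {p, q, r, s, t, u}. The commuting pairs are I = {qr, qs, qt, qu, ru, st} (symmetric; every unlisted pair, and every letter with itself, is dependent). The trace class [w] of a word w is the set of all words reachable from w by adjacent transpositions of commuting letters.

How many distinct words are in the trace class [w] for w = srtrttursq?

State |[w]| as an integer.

#0=s has no predecessor
#1=r depends on [0:s]
#2=t depends on [1:r]
#3=r depends on [2:t]
#4=t depends on [3:r]
#5=t depends on [4:t]
#6=u depends on [5:t]
#7=r depends on [5:t]
#8=s depends on [6:u, 7:r]
#9=q has no predecessor
sources: [0:s, 9:q]
N(rest) = Σ N(rest − s) over sources s of rest; N(one piece) = 1:
  size 1 → [8]=1  [9]=1
  size 2 → [6,8]=1  [7,8]=1  [8,9]=2
  size 3 → [6,7,8]=2  [6,8,9]=3  [7,8,9]=3
  size 4 → [5,6,7,8]=2  [6,7,8,9]=8
  size 5 → [4,5,6,7,8]=2  [5,6,7,8,9]=10
  size 6 → [3,4,5,6,7,8]=2  [4,5,6,7,8,9]=12
  size 7 → [2,3,4,5,6,7,8]=2  [3,4,5,6,7,8,9]=14
  size 8 → [1,2,3,4,5,6,7,8]=2  [2,3,4,5,6,7,8,9]=16
  first=0(s) contributes 18
  first=9(q) contributes 2
|[w]| = 20

20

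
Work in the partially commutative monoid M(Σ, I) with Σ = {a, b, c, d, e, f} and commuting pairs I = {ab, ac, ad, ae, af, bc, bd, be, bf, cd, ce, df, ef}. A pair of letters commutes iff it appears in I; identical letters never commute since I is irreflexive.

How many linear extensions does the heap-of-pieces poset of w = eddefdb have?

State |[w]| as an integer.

42

drop 0:e onto floor
drop 1:d onto {0:e}
drop 2:d onto {1:d}
drop 3:e onto {2:d}
drop 4:f onto floor
drop 5:d onto {3:e}
drop 6:b onto floor
ground layer = {0:e, 4:f, 6:b}
drop-orders for the pieces not yet dropped (sum over which currently-grounded one goes next):
  1 to go: {4} 1  {5} 1  {6} 1
  2 to go: {3,5} 1  {4,5} 2  {4,6} 2  {5,6} 2
  3 to go: {2,3,5} 1  {3,4,5} 3  {3,5,6} 3  {4,5,6} 6
  4 to go: {1,2,3,5} 1  {2,3,4,5} 4  {2,3,5,6} 4  {3,4,5,6} 12
  5 to go: {0,1,2,3,5} 1  {1,2,3,4,5} 5  {1,2,3,5,6} 5  {2,3,4,5,6} 20
  if 0:e drops first: 30 orders
  if 4:f drops first: 6 orders
  if 6:b drops first: 6 orders
heap linearizations: 42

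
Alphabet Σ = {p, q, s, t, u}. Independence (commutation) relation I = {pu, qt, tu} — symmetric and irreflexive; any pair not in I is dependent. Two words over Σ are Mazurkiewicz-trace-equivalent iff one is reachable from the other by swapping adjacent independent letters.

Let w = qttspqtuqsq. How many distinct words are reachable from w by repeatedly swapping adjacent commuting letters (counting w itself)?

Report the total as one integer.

piece 0:q — minimal
piece 1:t — minimal
piece 2:t rests on {1:t}
piece 3:s rests on {0:q, 2:t}
piece 4:p rests on {3:s}
piece 5:q rests on {4:p}
piece 6:t rests on {4:p}
piece 7:u rests on {5:q}
piece 8:q rests on {7:u}
piece 9:s rests on {6:t, 8:q}
piece 10:q rests on {9:s}
minimal pieces: {0:q, 1:t}
ways to finish when only these pieces remain (= sum over removing one remaining piece with nothing left below it):
  1 left: {10}→1
  2 left: {9,10}→1
  3 left: {6,9,10}→1  {8,9,10}→1
  4 left: {6,8,9,10}→2  {7,8,9,10}→1
  5 left: {5,7,8,9,10}→1  {6,7,8,9,10}→3
  6 left: {5,6,7,8,9,10}→4
  7 left: {4,5,6,7,8,9,10}→4
  8 left: {3,4,5,6,7,8,9,10}→4
  9 left: {0,3,4,5,6,7,8,9,10}→4  {2,3,4,5,6,7,8,9,10}→4
  placing 0:q first → 4 extensions
  placing 1:t first → 8 extensions
total linear extensions = 12

12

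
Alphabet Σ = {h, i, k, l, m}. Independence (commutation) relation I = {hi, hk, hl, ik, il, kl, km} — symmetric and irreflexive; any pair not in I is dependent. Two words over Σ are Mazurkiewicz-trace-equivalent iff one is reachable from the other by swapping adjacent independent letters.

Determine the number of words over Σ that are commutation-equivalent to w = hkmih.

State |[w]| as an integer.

piece 0:h — minimal
piece 1:k — minimal
piece 2:m rests on {0:h}
piece 3:i rests on {2:m}
piece 4:h rests on {2:m}
minimal pieces: {0:h, 1:k}
ways to finish when only these pieces remain (= sum over removing one remaining piece with nothing left below it):
  1 left: {1}→1  {3}→1  {4}→1
  2 left: {1,3}→2  {1,4}→2  {3,4}→2
  3 left: {1,3,4}→6  {2,3,4}→2
  placing 0:h first → 8 extensions
  placing 1:k first → 2 extensions
total linear extensions = 10

10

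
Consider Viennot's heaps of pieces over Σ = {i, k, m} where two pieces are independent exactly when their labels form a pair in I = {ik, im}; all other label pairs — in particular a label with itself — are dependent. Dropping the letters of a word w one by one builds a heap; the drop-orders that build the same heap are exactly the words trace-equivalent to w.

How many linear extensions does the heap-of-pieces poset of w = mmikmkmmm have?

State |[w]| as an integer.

9

#0=m has no predecessor
#1=m depends on [0:m]
#2=i has no predecessor
#3=k depends on [1:m]
#4=m depends on [3:k]
#5=k depends on [4:m]
#6=m depends on [5:k]
#7=m depends on [6:m]
#8=m depends on [7:m]
sources: [0:m, 2:i]
N(rest) = Σ N(rest − s) over sources s of rest; N(one piece) = 1:
  size 1 → [2]=1  [8]=1
  size 2 → [2,8]=2  [7,8]=1
  size 3 → [2,7,8]=3  [6,7,8]=1
  size 4 → [2,6,7,8]=4  [5,6,7,8]=1
  size 5 → [2,5,6,7,8]=5  [4,5,6,7,8]=1
  size 6 → [2,4,5,6,7,8]=6  [3,4,5,6,7,8]=1
  size 7 → [1,3,4,5,6,7,8]=1  [2,3,4,5,6,7,8]=7
  first=0(m) contributes 8
  first=2(i) contributes 1
|[w]| = 9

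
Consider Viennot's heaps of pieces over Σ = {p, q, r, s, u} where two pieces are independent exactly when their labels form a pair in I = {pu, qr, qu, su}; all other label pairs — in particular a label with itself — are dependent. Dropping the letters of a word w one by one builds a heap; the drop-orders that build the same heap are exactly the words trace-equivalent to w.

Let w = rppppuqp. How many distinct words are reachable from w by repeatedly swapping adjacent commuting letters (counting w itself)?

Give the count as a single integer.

0(r) covers ∅
1(p) covers 0:r
2(p) covers 1:p
3(p) covers 2:p
4(p) covers 3:p
5(u) covers 0:r
6(q) covers 4:p
7(p) covers 6:q
floor of heap: 0:r
completions by unplaced set U, small U first (add the entries for U minus each lowest piece of U):
  |U|=1: {5}:1  {7}:1
  |U|=2: {5,7}:2  {6,7}:1
  |U|=3: {4,6,7}:1  {5,6,7}:3
  |U|=4: {3,4,6,7}:1  {4,5,6,7}:4
  |U|=5: {2,3,4,6,7}:1  {3,4,5,6,7}:5
  |U|=6: {1,2,3,4,6,7}:1  {2,3,4,5,6,7}:6
  start at 0(r): 7

7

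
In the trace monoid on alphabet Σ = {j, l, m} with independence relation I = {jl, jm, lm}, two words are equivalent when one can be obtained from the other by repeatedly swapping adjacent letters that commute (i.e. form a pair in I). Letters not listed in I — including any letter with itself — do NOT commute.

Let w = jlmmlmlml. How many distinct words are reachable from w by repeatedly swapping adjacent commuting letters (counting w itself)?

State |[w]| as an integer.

630

#0=j has no predecessor
#1=l has no predecessor
#2=m has no predecessor
#3=m depends on [2:m]
#4=l depends on [1:l]
#5=m depends on [3:m]
#6=l depends on [4:l]
#7=m depends on [5:m]
#8=l depends on [6:l]
sources: [0:j, 1:l, 2:m]
N(rest) = Σ N(rest − s) over sources s of rest; N(one piece) = 1:
  size 1 → [0]=1  [7]=1  [8]=1
  size 2 → [0,7]=2  [0,8]=2  [5,7]=1  [6,8]=1  [7,8]=2
  size 3 → [0,5,7]=3  [0,6,8]=3  [0,7,8]=6  [3,5,7]=1  [4,6,8]=1  [5,7,8]=3  [6,7,8]=3
  size 4 → [0,3,5,7]=4  [0,4,6,8]=4  [0,5,7,8]=12  [0,6,7,8]=12  [1,4,6,8]=1  [2,3,5,7]=1  [3,5,7,8]=4  [4,6,7,8]=4  [5,6,7,8]=6
  size 5 → [0,1,4,6,8]=5  [0,2,3,5,7]=5  [0,3,5,7,8]=20  [0,4,6,7,8]=20  [0,5,6,7,8]=30  [1,4,6,7,8]=5  [2,3,5,7,8]=5  [3,5,6,7,8]=10  [4,5,6,7,8]=10
  size 6 → [0,1,4,6,7,8]=30  [0,2,3,5,7,8]=30  [0,3,5,6,7,8]=60  [0,4,5,6,7,8]=60  [1,4,5,6,7,8]=15  [2,3,5,6,7,8]=15  [3,4,5,6,7,8]=20
  size 7 → [0,1,4,5,6,7,8]=105  [0,2,3,5,6,7,8]=105  [0,3,4,5,6,7,8]=140  [1,3,4,5,6,7,8]=35  [2,3,4,5,6,7,8]=35
  first=0(j) contributes 70
  first=1(l) contributes 280
  first=2(m) contributes 280
|[w]| = 630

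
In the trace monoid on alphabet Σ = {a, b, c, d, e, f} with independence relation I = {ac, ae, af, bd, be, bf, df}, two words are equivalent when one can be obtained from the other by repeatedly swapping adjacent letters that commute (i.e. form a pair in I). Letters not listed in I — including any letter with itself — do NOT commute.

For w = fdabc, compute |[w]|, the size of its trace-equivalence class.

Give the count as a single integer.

#0=f has no predecessor
#1=d has no predecessor
#2=a depends on [1:d]
#3=b depends on [2:a]
#4=c depends on [0:f, 3:b]
sources: [0:f, 1:d]
N(rest) = Σ N(rest − s) over sources s of rest; N(one piece) = 1:
  size 1 → [4]=1
  size 2 → [0,4]=1  [3,4]=1
  size 3 → [0,3,4]=2  [2,3,4]=1
  first=0(f) contributes 1
  first=1(d) contributes 3
|[w]| = 4

4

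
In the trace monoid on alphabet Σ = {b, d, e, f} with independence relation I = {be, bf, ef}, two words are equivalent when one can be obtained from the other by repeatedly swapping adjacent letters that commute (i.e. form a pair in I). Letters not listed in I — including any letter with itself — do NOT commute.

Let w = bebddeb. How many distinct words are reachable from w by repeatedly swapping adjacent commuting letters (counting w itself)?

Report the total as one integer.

drop 0:b onto floor
drop 1:e onto floor
drop 2:b onto {0:b}
drop 3:d onto {1:e, 2:b}
drop 4:d onto {3:d}
drop 5:e onto {4:d}
drop 6:b onto {4:d}
ground layer = {0:b, 1:e}
drop-orders for the pieces not yet dropped (sum over which currently-grounded one goes next):
  1 to go: {5} 1  {6} 1
  2 to go: {5,6} 2
  3 to go: {4,5,6} 2
  4 to go: {3,4,5,6} 2
  5 to go: {1,3,4,5,6} 2  {2,3,4,5,6} 2
  if 0:b drops first: 4 orders
  if 1:e drops first: 2 orders
heap linearizations: 6

6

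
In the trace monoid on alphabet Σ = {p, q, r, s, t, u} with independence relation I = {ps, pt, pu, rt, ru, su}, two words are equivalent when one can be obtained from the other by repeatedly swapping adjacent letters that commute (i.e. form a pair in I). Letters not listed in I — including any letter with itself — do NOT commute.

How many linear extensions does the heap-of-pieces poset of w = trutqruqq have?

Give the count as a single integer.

8

drop 0:t onto floor
drop 1:r onto floor
drop 2:u onto {0:t}
drop 3:t onto {2:u}
drop 4:q onto {1:r, 3:t}
drop 5:r onto {4:q}
drop 6:u onto {4:q}
drop 7:q onto {5:r, 6:u}
drop 8:q onto {7:q}
ground layer = {0:t, 1:r}
drop-orders for the pieces not yet dropped (sum over which currently-grounded one goes next):
  1 to go: {8} 1
  2 to go: {7,8} 1
  3 to go: {5,7,8} 1  {6,7,8} 1
  4 to go: {5,6,7,8} 2
  5 to go: {4,5,6,7,8} 2
  6 to go: {1,4,5,6,7,8} 2  {3,4,5,6,7,8} 2
  7 to go: {1,3,4,5,6,7,8} 4  {2,3,4,5,6,7,8} 2
  if 0:t drops first: 6 orders
  if 1:r drops first: 2 orders
heap linearizations: 8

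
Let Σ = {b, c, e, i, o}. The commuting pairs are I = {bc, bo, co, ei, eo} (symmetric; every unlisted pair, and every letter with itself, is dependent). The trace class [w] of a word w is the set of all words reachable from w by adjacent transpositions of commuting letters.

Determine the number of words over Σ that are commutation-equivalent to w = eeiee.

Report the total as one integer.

5

piece 0:e — minimal
piece 1:e rests on {0:e}
piece 2:i — minimal
piece 3:e rests on {1:e}
piece 4:e rests on {3:e}
minimal pieces: {0:e, 2:i}
ways to finish when only these pieces remain (= sum over removing one remaining piece with nothing left below it):
  1 left: {2}→1  {4}→1
  2 left: {2,4}→2  {3,4}→1
  3 left: {1,3,4}→1  {2,3,4}→3
  placing 0:e first → 4 extensions
  placing 2:i first → 1 extensions
total linear extensions = 5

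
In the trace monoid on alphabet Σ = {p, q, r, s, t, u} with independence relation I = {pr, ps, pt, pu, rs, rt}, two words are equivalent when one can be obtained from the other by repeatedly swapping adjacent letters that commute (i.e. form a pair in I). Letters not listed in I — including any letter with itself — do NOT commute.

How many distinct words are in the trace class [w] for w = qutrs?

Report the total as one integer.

3

piece 0:q — minimal
piece 1:u rests on {0:q}
piece 2:t rests on {1:u}
piece 3:r rests on {1:u}
piece 4:s rests on {2:t}
minimal pieces: {0:q}
ways to finish when only these pieces remain (= sum over removing one remaining piece with nothing left below it):
  1 left: {3}→1  {4}→1
  2 left: {2,4}→1  {3,4}→2
  3 left: {2,3,4}→3
  placing 0:q first → 3 extensions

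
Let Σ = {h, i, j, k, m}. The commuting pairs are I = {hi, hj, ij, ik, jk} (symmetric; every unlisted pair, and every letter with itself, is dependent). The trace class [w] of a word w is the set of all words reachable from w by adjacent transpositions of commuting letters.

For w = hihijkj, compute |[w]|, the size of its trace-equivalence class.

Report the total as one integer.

drop 0:h onto floor
drop 1:i onto floor
drop 2:h onto {0:h}
drop 3:i onto {1:i}
drop 4:j onto floor
drop 5:k onto {2:h}
drop 6:j onto {4:j}
ground layer = {0:h, 1:i, 4:j}
drop-orders for the pieces not yet dropped (sum over which currently-grounded one goes next):
  1 to go: {3} 1  {5} 1  {6} 1
  2 to go: {1,3} 1  {2,5} 1  {3,5} 2  {3,6} 2  {4,6} 1  {5,6} 2
  3 to go: {0,2,5} 1  {1,3,5} 3  {1,3,6} 3  {2,3,5} 3  {2,5,6} 3  {3,4,6} 3  {3,5,6} 6  {4,5,6} 3
  4 to go: {0,2,3,5} 4  {0,2,5,6} 4  {1,2,3,5} 6  {1,3,4,6} 6  {1,3,5,6} 12  {2,3,5,6} 12  {2,4,5,6} 6  {3,4,5,6} 12
  5 to go: {0,1,2,3,5} 10  {0,2,3,5,6} 20  {0,2,4,5,6} 10  {1,2,3,5,6} 30  {1,3,4,5,6} 30  {2,3,4,5,6} 30
  if 0:h drops first: 90 orders
  if 1:i drops first: 60 orders
  if 4:j drops first: 60 orders
heap linearizations: 210

210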